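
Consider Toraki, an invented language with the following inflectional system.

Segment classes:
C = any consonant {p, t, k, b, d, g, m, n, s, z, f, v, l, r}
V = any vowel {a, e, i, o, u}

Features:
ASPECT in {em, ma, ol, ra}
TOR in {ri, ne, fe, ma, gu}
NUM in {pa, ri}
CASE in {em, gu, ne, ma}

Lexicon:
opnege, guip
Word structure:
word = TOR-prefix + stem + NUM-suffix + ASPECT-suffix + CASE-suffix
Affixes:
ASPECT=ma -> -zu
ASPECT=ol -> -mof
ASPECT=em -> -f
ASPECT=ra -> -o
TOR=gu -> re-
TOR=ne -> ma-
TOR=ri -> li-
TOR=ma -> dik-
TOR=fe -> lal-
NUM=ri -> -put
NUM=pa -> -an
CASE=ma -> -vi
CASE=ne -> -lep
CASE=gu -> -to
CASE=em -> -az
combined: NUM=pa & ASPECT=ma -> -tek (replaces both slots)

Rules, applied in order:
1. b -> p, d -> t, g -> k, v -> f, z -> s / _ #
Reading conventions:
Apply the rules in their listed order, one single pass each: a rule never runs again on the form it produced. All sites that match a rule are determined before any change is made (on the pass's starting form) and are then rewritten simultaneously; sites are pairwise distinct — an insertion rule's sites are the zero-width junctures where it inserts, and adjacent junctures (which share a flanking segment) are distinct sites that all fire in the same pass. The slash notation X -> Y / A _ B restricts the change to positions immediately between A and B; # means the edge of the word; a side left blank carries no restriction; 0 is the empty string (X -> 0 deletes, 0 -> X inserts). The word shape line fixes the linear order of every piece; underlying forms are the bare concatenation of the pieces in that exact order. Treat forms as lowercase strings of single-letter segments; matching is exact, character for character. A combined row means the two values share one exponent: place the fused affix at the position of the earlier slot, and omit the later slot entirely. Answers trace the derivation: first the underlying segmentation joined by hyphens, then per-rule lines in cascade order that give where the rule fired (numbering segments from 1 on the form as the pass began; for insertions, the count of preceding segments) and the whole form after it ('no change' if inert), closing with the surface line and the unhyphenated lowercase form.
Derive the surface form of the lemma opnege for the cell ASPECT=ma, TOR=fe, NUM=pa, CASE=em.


underlying: lal-opnege-tek-az
1. b -> p, d -> t, g -> k, v -> f, z -> s / _ #: fires at position(s) 14: lalopnegetekas
surface: lalopnegetekas


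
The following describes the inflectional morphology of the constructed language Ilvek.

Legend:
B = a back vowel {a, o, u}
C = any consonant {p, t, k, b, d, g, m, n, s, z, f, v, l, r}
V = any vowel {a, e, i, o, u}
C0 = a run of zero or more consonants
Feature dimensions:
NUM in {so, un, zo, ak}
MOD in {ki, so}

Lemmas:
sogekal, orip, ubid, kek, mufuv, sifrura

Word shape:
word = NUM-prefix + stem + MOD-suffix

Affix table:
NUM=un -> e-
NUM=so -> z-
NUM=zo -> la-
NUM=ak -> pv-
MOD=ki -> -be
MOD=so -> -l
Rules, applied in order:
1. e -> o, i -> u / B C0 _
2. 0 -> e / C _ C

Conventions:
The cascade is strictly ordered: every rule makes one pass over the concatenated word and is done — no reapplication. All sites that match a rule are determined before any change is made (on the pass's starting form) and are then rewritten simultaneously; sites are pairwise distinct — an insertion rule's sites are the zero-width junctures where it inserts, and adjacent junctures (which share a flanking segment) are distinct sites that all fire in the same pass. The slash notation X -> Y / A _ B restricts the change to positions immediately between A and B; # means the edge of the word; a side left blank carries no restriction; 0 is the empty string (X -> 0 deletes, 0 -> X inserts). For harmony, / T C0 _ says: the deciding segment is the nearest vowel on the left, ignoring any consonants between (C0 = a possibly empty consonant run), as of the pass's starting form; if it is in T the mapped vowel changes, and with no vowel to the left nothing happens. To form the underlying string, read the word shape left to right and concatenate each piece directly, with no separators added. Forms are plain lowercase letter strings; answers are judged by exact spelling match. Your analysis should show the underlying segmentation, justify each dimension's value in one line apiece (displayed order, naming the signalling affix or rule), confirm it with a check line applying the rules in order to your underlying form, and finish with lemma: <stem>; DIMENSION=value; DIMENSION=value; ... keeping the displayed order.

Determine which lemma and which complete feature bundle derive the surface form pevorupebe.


underlying: pv-orip-be
NUM=ak - signalled by the affix pv-
MOD=ki - signalled by the affix -be
check: pvoripbe -> pvorupbe -> pevorupebe
lemma: orip; NUM=ak; MOD=ki


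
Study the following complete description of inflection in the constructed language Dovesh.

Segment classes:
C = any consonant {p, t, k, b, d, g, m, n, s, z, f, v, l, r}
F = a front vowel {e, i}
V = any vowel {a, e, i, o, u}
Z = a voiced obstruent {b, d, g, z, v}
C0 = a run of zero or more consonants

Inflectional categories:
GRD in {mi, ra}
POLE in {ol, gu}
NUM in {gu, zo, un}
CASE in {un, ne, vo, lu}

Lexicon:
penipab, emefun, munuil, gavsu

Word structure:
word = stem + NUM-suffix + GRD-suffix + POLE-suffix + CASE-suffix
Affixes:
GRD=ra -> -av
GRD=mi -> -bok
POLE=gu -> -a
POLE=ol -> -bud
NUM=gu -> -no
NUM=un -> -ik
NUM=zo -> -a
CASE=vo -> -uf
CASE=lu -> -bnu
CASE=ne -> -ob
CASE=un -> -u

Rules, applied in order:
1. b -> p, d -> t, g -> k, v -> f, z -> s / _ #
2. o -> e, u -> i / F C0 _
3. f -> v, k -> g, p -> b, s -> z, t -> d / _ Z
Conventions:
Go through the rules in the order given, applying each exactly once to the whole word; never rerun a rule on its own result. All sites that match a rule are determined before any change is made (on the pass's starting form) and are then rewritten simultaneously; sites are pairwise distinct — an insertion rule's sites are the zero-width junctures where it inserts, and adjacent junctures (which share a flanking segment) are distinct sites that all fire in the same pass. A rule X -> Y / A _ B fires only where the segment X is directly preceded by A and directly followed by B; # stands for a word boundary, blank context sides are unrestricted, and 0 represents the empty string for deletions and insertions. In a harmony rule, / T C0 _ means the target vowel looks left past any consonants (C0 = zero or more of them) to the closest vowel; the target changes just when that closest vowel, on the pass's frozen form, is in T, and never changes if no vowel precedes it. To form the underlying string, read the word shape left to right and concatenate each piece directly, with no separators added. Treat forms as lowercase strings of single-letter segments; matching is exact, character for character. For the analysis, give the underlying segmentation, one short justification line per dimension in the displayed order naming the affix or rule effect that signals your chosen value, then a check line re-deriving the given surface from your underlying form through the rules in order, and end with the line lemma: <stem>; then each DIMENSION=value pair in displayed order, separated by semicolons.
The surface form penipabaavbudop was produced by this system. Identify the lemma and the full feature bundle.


underlying: penipab-a-av-bud-ob
GRD=ra - signalled by the affix -av
POLE=ol - signalled by the affix -bud
NUM=zo - signalled by the affix -a
CASE=ne - signalled by the affix -ob
check: penipabaavbudob -> penipabaavbudop -> penipabaavbudop -> penipabaavbudop
lemma: penipab; GRD=ra; POLE=ol; NUM=zo; CASE=ne


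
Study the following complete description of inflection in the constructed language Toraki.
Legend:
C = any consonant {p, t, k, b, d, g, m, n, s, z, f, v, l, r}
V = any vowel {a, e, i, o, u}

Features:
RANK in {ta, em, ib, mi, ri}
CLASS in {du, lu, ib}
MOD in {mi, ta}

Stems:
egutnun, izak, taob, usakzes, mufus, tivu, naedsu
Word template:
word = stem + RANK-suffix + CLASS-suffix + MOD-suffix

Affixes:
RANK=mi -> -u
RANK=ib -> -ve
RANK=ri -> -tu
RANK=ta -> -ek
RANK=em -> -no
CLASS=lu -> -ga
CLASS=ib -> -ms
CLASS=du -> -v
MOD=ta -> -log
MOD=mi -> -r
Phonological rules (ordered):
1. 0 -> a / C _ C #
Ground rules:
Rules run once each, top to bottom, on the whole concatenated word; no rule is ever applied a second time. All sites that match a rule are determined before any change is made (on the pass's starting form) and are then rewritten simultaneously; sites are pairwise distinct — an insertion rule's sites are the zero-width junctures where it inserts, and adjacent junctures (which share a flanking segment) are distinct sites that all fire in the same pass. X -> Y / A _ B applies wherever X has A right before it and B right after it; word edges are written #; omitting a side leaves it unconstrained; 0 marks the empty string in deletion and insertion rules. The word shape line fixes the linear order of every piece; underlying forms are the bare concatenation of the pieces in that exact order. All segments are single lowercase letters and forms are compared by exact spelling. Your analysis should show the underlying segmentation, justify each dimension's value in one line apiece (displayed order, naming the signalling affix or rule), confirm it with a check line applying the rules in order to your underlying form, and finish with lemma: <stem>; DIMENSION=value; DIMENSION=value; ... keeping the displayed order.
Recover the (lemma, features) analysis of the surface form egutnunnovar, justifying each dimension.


underlying: egutnun-no-v-r
RANK=em - signalled by the affix -no
CLASS=du - signalled by the affix -v
MOD=mi - signalled by the affix -r
check: egutnunnovr -> egutnunnovar
lemma: egutnun; RANK=em; CLASS=du; MOD=mi


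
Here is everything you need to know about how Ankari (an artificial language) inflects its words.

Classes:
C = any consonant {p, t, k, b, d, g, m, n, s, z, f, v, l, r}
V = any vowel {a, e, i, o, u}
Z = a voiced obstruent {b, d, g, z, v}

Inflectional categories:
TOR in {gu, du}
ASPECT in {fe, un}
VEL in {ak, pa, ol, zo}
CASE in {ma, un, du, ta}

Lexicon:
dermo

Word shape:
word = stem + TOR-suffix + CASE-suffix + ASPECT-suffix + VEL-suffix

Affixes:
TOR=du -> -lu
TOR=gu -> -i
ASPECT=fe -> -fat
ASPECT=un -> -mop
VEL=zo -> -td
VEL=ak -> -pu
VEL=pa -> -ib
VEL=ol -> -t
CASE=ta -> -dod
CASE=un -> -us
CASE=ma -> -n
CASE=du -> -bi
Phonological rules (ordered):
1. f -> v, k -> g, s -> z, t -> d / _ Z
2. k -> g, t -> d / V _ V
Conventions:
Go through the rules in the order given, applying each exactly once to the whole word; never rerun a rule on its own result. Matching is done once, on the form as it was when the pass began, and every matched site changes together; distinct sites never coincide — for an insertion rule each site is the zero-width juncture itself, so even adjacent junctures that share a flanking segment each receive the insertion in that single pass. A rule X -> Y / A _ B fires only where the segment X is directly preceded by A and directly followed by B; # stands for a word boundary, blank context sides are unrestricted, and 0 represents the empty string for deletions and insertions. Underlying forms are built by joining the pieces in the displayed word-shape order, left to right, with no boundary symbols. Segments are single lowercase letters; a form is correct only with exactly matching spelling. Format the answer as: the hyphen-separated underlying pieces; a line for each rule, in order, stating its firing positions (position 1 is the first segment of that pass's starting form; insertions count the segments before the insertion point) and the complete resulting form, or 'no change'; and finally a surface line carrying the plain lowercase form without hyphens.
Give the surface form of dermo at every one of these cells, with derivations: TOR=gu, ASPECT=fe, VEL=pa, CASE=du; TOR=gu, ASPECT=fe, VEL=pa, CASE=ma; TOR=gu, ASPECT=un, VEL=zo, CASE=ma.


cell TOR=gu, ASPECT=fe, VEL=pa, CASE=du:
underlying: dermo-i-bi-fat-ib
1. f -> v, k -> g, s -> z, t -> d / _ Z: no change
2. k -> g, t -> d / V _ V: fires at position(s) 11: dermoibifadib
surface: dermoibifadib

cell TOR=gu, ASPECT=fe, VEL=pa, CASE=ma:
underlying: dermo-i-n-fat-ib
1. f -> v, k -> g, s -> z, t -> d / _ Z: no change
2. k -> g, t -> d / V _ V: fires at position(s) 10: dermoinfadib
surface: dermoinfadib

cell TOR=gu, ASPECT=un, VEL=zo, CASE=ma:
underlying: dermo-i-n-mop-td
1. f -> v, k -> g, s -> z, t -> d / _ Z: fires at position(s) 11: dermoinmopdd
2. k -> g, t -> d / V _ V: no change
surface: dermoinmopdd


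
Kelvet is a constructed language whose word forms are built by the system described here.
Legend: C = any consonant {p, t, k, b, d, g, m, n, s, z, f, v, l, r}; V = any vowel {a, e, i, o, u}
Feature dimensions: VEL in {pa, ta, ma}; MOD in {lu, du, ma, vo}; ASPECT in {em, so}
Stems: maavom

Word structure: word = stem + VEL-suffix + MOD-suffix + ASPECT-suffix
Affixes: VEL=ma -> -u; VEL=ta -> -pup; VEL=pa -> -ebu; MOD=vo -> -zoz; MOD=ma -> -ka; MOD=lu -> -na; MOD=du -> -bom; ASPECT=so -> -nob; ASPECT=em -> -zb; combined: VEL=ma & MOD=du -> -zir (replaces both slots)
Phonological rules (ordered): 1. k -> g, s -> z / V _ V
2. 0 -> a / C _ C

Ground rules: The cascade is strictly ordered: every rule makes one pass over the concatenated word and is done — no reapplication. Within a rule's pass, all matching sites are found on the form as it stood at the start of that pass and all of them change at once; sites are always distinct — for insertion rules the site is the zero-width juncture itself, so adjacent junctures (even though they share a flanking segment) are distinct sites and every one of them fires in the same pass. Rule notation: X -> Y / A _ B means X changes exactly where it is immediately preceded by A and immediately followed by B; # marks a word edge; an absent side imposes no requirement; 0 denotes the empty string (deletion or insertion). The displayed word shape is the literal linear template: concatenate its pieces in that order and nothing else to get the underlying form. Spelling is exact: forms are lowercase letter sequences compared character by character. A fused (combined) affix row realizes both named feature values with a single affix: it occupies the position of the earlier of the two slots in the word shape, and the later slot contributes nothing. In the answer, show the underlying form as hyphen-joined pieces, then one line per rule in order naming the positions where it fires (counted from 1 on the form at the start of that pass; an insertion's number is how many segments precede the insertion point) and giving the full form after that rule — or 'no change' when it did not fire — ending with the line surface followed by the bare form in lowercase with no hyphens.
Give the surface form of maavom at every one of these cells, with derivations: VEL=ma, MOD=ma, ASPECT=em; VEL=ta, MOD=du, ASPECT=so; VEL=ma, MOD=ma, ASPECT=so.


cell VEL=ma, MOD=ma, ASPECT=em:
underlying: maavom-u-ka-zb
1. k -> g, s -> z / V _ V: fires at position(s) 8: maavomugazb
2. 0 -> a / C _ C: inserts after position(s) 10: maavomugazab
surface: maavomugazab

cell VEL=ta, MOD=du, ASPECT=so:
underlying: maavom-pup-bom-nob
1. k -> g, s -> z / V _ V: no change
2. 0 -> a / C _ C: inserts after position(s) 6, 9, 12: maavomapupabomanob
surface: maavomapupabomanob

cell VEL=ma, MOD=ma, ASPECT=so:
underlying: maavom-u-ka-nob
1. k -> g, s -> z / V _ V: fires at position(s) 8: maavomuganob
2. 0 -> a / C _ C: no change
surface: maavomuganob


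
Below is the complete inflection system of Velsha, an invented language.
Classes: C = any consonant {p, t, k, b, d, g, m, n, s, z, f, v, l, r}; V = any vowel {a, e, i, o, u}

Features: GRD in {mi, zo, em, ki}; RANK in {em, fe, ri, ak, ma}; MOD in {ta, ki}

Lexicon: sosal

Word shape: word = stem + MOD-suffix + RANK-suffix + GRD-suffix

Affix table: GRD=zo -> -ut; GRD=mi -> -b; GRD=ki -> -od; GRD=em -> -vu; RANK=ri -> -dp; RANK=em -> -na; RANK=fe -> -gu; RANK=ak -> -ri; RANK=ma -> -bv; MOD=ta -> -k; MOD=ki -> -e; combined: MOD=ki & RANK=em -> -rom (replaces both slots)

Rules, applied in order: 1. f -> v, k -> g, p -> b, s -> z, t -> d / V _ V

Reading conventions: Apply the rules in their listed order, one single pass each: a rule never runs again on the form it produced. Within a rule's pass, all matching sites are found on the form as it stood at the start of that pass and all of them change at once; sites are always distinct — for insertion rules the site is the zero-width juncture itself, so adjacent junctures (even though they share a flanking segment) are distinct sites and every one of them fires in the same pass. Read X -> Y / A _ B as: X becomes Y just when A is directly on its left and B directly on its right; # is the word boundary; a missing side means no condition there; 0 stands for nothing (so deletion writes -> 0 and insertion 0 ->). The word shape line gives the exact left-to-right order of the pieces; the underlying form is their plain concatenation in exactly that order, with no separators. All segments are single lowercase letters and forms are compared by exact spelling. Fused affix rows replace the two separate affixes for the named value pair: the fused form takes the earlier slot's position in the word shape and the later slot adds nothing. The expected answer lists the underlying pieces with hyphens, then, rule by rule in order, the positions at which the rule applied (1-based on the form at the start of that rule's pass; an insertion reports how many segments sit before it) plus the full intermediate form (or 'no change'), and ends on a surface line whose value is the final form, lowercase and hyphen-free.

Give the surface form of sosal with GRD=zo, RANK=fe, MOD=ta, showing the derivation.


underlying: sosal-k-gu-ut
1. f -> v, k -> g, p -> b, s -> z, t -> d / V _ V: fires at position(s) 3: sozalkguut
surface: sozalkguut


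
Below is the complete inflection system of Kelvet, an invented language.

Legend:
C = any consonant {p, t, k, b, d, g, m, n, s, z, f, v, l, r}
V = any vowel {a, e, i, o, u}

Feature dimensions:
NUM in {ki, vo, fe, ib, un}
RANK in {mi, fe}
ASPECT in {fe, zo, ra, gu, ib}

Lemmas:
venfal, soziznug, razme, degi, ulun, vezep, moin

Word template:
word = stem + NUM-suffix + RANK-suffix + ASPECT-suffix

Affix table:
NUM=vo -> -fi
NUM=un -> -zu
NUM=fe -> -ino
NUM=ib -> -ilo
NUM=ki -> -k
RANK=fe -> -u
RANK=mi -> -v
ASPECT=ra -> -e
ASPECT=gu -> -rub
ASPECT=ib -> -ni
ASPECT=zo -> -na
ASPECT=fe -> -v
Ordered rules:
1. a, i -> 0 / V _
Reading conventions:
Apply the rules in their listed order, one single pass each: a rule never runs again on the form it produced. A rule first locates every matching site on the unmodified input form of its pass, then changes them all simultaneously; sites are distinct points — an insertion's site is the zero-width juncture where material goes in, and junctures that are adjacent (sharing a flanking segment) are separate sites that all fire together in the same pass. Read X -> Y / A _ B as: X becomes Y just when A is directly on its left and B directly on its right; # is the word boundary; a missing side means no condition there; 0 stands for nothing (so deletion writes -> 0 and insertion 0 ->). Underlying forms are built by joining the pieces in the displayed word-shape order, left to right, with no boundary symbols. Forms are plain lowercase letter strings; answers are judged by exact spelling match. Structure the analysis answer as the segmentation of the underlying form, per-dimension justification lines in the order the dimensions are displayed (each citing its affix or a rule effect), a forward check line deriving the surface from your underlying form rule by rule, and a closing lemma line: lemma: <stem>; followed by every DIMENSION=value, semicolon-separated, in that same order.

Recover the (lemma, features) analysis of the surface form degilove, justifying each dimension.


underlying: degi-ilo-v-e
NUM=ib - signalled by the affix -ilo
RANK=mi - signalled by the affix -v
ASPECT=ra - signalled by the affix -e
check: degiilove -> degilove
lemma: degi; NUM=ib; RANK=mi; ASPECT=ra


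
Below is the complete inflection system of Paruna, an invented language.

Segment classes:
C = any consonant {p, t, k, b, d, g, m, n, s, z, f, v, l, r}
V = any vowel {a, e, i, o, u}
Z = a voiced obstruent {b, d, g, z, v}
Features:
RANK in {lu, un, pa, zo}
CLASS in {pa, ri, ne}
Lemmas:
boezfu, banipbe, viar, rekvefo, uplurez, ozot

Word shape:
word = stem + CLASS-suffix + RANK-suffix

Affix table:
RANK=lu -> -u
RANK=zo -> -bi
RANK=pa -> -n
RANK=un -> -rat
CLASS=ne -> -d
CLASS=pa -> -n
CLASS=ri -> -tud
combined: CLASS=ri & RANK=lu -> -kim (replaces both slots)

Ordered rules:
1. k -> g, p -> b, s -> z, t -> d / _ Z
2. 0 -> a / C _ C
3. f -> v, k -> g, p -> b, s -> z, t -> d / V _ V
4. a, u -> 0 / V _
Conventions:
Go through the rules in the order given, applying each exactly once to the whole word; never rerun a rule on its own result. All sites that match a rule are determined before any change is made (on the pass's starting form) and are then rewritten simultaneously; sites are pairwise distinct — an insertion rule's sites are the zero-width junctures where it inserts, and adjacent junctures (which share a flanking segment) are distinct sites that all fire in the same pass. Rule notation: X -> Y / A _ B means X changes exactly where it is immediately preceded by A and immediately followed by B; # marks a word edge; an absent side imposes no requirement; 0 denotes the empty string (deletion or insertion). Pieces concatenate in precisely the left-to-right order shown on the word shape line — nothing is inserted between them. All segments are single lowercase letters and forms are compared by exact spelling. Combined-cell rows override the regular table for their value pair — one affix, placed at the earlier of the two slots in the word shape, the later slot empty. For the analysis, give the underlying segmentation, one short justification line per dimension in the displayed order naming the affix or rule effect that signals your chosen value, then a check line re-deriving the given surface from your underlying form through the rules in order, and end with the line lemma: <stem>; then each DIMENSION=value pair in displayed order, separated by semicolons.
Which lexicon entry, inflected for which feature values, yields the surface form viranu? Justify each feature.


underlying: viar-n-u
RANK=lu - signalled by the affix -u
CLASS=pa - signalled by the affix -n
check: viarnu -> viarnu -> viaranu -> viaranu -> viranu
lemma: viar; RANK=lu; CLASS=pa


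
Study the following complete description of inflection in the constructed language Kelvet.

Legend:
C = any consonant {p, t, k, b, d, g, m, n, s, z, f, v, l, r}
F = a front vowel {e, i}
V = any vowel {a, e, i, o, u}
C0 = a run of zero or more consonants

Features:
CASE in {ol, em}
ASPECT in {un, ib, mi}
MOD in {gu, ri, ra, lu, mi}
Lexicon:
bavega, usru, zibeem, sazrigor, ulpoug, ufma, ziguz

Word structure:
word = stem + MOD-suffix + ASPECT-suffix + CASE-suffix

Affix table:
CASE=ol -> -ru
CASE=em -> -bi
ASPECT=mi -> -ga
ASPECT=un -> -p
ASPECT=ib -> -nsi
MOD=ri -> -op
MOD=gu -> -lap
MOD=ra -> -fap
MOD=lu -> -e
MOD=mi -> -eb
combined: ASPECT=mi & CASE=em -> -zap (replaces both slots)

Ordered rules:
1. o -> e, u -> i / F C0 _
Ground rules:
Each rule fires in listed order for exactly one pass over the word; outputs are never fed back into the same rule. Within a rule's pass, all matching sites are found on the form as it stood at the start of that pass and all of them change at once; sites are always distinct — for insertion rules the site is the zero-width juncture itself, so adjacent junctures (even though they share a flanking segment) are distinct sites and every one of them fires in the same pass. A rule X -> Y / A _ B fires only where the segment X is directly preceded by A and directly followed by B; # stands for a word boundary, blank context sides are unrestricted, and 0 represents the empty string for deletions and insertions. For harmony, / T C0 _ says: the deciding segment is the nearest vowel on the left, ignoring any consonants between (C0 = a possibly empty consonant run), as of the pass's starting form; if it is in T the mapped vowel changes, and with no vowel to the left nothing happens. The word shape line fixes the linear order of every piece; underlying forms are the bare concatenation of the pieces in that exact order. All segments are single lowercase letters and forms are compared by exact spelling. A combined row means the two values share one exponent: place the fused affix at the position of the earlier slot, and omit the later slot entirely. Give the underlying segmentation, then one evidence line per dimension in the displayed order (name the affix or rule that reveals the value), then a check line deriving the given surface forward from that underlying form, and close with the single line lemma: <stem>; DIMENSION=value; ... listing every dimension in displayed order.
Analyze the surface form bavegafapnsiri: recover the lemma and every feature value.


underlying: bavega-fap-nsi-ru
CASE=ol - signalled by the affix -ru
ASPECT=ib - signalled by the affix -nsi
MOD=ra - signalled by the affix -fap
check: bavegafapnsiru -> bavegafapnsiri
lemma: bavega; CASE=ol; ASPECT=ib; MOD=ra


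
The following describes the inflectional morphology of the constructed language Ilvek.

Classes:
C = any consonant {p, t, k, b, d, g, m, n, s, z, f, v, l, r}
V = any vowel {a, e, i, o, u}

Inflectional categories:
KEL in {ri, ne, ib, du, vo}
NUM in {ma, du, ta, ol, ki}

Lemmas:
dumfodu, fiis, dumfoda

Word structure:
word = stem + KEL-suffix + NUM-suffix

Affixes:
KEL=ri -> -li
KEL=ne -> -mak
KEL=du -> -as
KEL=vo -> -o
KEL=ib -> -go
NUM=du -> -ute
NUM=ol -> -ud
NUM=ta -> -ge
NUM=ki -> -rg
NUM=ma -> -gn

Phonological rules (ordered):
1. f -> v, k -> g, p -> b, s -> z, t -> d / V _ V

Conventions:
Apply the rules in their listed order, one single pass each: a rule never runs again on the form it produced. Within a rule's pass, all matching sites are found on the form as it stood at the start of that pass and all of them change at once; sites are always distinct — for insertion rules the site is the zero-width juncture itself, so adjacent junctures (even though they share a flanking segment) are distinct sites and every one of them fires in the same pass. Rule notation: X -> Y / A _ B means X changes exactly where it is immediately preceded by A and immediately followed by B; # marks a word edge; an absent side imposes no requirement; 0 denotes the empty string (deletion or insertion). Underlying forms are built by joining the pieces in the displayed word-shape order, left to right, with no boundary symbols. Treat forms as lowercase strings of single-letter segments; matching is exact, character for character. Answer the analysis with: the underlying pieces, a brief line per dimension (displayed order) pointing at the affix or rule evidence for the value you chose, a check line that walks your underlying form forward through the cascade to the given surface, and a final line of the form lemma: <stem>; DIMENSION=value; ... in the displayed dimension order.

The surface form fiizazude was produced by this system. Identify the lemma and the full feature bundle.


underlying: fiis-as-ute
KEL=du - signalled by the affix -as
NUM=du - signalled by the affix -ute
check: fiisasute -> fiizazude
lemma: fiis; KEL=du; NUM=du


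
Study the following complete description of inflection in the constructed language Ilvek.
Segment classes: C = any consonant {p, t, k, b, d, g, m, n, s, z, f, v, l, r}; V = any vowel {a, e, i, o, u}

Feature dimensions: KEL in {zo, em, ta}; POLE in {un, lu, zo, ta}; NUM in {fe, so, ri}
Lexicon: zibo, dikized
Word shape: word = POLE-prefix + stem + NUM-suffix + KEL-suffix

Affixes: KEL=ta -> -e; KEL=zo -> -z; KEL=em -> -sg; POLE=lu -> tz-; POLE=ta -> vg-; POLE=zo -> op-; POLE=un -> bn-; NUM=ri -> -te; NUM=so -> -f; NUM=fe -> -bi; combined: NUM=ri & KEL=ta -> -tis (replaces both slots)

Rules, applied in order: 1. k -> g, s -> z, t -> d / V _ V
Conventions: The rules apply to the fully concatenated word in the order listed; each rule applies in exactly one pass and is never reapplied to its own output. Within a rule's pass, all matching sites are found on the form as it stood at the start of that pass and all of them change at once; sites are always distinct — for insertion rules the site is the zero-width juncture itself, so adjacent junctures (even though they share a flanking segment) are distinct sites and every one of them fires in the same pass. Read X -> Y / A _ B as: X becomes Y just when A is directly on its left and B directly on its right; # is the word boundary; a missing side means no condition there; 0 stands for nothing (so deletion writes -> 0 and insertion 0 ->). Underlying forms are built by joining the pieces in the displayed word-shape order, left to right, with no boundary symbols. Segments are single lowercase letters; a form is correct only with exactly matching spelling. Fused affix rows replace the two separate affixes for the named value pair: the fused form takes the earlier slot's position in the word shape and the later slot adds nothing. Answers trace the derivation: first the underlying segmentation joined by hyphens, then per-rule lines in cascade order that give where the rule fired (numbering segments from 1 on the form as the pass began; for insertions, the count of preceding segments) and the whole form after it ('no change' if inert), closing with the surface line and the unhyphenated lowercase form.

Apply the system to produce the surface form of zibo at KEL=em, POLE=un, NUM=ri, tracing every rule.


underlying: bn-zibo-te-sg
1. k -> g, s -> z, t -> d / V _ V: fires at position(s) 7: bnzibodesg
surface: bnzibodesg


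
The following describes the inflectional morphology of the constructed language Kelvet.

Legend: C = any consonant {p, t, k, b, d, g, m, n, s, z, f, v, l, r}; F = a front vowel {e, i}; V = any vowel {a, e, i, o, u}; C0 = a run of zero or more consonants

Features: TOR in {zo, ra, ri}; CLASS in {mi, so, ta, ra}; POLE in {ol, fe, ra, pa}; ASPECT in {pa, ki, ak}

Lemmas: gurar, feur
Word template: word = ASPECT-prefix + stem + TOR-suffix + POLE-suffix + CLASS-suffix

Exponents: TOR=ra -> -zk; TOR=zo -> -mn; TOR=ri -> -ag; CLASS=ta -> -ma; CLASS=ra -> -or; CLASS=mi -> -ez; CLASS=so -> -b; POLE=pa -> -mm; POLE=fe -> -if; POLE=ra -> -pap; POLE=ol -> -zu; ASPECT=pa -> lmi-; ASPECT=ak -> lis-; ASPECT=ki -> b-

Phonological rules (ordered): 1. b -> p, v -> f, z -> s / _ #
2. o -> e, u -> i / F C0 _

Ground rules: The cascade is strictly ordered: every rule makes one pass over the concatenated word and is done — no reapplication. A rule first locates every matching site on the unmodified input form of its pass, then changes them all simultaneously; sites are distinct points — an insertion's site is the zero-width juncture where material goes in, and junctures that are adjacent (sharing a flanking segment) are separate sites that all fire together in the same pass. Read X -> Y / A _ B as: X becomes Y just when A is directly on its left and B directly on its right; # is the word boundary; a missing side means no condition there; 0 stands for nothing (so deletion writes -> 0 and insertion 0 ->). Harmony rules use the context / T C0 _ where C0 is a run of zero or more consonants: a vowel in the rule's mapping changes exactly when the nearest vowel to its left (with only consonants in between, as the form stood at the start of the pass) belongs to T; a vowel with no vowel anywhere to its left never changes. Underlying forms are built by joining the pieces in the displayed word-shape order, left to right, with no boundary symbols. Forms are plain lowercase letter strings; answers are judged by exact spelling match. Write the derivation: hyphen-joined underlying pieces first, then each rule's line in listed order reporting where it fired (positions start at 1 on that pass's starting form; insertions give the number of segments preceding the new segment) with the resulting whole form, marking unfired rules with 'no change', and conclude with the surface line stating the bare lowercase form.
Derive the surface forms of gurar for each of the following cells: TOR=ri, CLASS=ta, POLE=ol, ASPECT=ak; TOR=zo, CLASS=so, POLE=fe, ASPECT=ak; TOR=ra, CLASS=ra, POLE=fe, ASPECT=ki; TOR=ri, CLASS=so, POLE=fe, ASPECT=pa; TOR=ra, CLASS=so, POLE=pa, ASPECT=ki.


cell TOR=ri, CLASS=ta, POLE=ol, ASPECT=ak:
underlying: lis-gurar-ag-zu-ma
1. b -> p, v -> f, z -> s / _ #: no change
2. o -> e, u -> i / F C0 _: fires at position(s) 5: lisgiraragzuma
surface: lisgiraragzuma

cell TOR=zo, CLASS=so, POLE=fe, ASPECT=ak:
underlying: lis-gurar-mn-if-b
1. b -> p, v -> f, z -> s / _ #: fires at position(s) 13: lisgurarmnifp
2. o -> e, u -> i / F C0 _: fires at position(s) 5: lisgirarmnifp
surface: lisgirarmnifp

cell TOR=ra, CLASS=ra, POLE=fe, ASPECT=ki:
underlying: b-gurar-zk-if-or
1. b -> p, v -> f, z -> s / _ #: no change
2. o -> e, u -> i / F C0 _: fires at position(s) 11: bgurarzkifer
surface: bgurarzkifer

cell TOR=ri, CLASS=so, POLE=fe, ASPECT=pa:
underlying: lmi-gurar-ag-if-b
1. b -> p, v -> f, z -> s / _ #: fires at position(s) 13: lmiguraragifp
2. o -> e, u -> i / F C0 _: fires at position(s) 5: lmigiraragifp
surface: lmigiraragifp

cell TOR=ra, CLASS=so, POLE=pa, ASPECT=ki:
underlying: b-gurar-zk-mm-b
1. b -> p, v -> f, z -> s / _ #: fires at position(s) 11: bgurarzkmmp
2. o -> e, u -> i / F C0 _: no change
surface: bgurarzkmmp


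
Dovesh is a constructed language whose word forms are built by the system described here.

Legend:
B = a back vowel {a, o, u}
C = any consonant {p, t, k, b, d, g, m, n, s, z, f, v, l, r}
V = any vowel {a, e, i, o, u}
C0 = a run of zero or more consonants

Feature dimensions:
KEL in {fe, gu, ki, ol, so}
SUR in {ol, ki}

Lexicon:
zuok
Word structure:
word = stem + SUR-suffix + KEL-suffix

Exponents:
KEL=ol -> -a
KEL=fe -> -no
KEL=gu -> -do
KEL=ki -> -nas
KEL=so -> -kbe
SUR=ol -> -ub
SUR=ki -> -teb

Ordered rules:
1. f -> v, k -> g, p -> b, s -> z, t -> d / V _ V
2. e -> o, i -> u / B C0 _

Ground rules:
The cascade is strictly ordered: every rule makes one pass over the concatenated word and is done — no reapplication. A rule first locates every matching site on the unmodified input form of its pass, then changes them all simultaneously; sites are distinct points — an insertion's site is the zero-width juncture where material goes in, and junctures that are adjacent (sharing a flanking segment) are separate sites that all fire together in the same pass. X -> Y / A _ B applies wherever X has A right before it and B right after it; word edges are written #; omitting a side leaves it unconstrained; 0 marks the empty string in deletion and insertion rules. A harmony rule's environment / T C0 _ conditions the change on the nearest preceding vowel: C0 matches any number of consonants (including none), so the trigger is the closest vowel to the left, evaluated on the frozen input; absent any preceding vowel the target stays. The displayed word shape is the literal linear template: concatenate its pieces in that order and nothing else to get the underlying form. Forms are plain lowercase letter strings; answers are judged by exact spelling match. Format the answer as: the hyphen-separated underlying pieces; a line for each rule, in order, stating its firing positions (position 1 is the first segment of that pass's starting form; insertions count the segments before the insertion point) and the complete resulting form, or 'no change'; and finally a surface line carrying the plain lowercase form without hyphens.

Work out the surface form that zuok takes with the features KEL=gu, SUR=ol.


underlying: zuok-ub-do
1. f -> v, k -> g, p -> b, s -> z, t -> d / V _ V: fires at position(s) 4: zuogubdo
2. e -> o, i -> u / B C0 _: no change
surface: zuogubdo


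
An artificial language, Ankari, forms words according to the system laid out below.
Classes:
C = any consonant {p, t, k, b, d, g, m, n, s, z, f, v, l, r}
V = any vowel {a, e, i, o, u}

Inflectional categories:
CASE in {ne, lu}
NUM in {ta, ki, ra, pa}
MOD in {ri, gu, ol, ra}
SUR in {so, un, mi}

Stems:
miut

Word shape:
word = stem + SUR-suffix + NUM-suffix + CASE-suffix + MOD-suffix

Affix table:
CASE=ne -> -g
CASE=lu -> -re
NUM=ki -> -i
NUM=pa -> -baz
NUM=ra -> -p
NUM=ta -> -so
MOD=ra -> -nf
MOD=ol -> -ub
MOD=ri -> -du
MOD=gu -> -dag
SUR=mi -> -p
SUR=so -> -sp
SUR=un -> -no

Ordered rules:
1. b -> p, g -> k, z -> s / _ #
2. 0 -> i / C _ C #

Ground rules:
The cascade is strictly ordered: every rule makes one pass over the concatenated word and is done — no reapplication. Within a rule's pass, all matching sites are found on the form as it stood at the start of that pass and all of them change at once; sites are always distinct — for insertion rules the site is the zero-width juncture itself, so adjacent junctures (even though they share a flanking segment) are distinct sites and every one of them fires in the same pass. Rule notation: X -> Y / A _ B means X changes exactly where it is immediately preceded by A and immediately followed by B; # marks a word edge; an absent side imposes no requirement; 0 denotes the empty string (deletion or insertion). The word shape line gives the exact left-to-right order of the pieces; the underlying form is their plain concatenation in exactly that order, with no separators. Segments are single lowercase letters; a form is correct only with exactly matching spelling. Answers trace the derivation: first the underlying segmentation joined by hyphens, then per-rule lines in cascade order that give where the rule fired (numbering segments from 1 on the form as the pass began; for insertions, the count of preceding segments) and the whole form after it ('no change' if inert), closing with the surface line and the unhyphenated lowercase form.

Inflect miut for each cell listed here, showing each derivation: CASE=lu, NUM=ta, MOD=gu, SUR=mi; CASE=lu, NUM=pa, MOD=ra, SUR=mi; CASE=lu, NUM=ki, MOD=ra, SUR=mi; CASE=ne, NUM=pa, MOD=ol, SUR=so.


cell CASE=lu, NUM=ta, MOD=gu, SUR=mi:
underlying: miut-p-so-re-dag
1. b -> p, g -> k, z -> s / _ #: fires at position(s) 12: miutpsoredak
2. 0 -> i / C _ C #: no change
surface: miutpsoredak

cell CASE=lu, NUM=pa, MOD=ra, SUR=mi:
underlying: miut-p-baz-re-nf
1. b -> p, g -> k, z -> s / _ #: no change
2. 0 -> i / C _ C #: inserts after position(s) 11: miutpbazrenif
surface: miutpbazrenif

cell CASE=lu, NUM=ki, MOD=ra, SUR=mi:
underlying: miut-p-i-re-nf
1. b -> p, g -> k, z -> s / _ #: no change
2. 0 -> i / C _ C #: inserts after position(s) 9: miutpirenif
surface: miutpirenif

cell CASE=ne, NUM=pa, MOD=ol, SUR=so:
underlying: miut-sp-baz-g-ub
1. b -> p, g -> k, z -> s / _ #: fires at position(s) 12: miutspbazgup
2. 0 -> i / C _ C #: no change
surface: miutspbazgup


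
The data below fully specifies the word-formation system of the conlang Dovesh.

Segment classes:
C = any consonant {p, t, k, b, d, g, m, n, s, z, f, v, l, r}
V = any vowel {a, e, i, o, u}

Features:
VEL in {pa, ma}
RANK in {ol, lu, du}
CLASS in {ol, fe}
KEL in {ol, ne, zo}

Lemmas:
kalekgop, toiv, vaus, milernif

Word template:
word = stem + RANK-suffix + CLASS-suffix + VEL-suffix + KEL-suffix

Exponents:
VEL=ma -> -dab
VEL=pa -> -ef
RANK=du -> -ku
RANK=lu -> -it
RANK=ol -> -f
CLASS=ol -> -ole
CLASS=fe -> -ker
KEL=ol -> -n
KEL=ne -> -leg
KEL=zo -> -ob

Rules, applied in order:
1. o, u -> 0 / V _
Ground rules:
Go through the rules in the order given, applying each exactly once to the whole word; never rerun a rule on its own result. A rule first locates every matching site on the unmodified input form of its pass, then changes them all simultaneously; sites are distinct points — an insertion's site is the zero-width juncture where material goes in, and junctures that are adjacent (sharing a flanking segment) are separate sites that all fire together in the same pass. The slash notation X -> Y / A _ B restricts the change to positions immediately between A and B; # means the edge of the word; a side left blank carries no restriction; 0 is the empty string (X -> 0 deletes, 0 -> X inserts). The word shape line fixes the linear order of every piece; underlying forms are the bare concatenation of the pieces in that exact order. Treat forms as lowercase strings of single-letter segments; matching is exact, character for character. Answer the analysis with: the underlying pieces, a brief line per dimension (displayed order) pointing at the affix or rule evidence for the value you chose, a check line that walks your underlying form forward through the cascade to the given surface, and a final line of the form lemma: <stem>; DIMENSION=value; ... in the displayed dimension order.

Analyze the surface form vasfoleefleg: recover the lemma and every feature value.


underlying: vaus-f-ole-ef-leg
VEL=pa - signalled by the affix -ef
RANK=ol - signalled by the affix -f
CLASS=ol - signalled by the affix -ole
KEL=ne - signalled by the affix -leg
check: vausfoleefleg -> vasfoleefleg
lemma: vaus; VEL=pa; RANK=ol; CLASS=ol; KEL=ne
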